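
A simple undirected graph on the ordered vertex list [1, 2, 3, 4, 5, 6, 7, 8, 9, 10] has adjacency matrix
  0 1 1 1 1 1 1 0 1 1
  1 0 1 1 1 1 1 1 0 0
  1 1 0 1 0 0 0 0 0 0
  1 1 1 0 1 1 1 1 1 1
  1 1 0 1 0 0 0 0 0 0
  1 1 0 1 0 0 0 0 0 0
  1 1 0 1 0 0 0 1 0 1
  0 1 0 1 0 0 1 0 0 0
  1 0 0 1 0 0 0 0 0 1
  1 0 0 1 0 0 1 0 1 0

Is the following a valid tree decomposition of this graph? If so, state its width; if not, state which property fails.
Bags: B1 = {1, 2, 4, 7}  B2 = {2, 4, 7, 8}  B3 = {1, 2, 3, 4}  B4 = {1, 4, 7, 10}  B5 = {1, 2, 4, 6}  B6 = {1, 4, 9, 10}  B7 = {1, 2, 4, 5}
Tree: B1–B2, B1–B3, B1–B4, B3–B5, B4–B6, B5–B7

Every vertex of G appears in some bag (union = {1, 2, 3, 4, 5, 6, 7, 8, 9, 10}); every edge is covered by a bag; and for each vertex v the set of bags containing v is connected in the bag tree. The decomposition is therefore valid. The largest bag has 4 vertices, so the width is 3.

Yes; width 3.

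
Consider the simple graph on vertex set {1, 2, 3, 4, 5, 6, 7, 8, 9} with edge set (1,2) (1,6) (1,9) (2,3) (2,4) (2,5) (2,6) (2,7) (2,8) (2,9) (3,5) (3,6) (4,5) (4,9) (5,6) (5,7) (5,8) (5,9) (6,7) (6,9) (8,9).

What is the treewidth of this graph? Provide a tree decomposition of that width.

Every bag has size at most 4, so the width is 4 − 1 = 3 and tw(G) ≤ 3. Conversely, {1, 2, 6, 9} is a clique of size 4, and the vertices of any clique must share a bag in every tree decomposition; so some bag has ≥ 4 vertices and tw(G) ≥ 3. Combining the bounds, tw(G) = 3.

Treewidth 3.
Bags: B1 = {2, 5, 6, 7}  B2 = {2, 5, 6, 9}  B3 = {2, 3, 5, 6}  B4 = {1, 2, 6, 9}  B5 = {2, 5, 8, 9}  B6 = {2, 4, 5, 9}
Tree: B1–B2, B2–B3, B2–B4, B2–B5, B5–B6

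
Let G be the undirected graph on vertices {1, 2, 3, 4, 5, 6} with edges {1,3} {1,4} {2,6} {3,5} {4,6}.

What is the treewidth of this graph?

1

A width-1 tree decomposition is:
Bags: B1 = {1, 4}  B2 = {1, 3}  B3 = {4, 6}  B4 = {2, 6}  B5 = {3, 5}
Tree: B1–B2, B1–B3, B3–B4, B2–B5
The largest bag has 2 vertices, giving width 1; this decomposition certifies tw(G) ≤ 1. Since G has at least one edge (e.g. 4–1), it is not an edgeless graph, so tw(G) ≥ 1. Combining the bounds, tw(G) = 1.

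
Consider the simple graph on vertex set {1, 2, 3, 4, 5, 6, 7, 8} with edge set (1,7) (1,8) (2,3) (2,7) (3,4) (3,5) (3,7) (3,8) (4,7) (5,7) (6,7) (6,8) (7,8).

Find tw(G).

2

A width-2 tree decomposition is:
Bags: B1 = {3, 5, 7}  B2 = {3, 4, 7}  B3 = {2, 3, 7}  B4 = {3, 7, 8}  B5 = {1, 7, 8}  B6 = {6, 7, 8}
Tree: B1–B2, B1–B3, B3–B4, B4–B5, B5–B6
The largest bag has 3 vertices, giving width 2; this decomposition certifies tw(G) ≤ 2. On the other hand G contains the 3-clique {1, 7, 8}. A clique must lie in a single bag of any decomposition, so no decomposition can have width below 2. Combining the bounds, tw(G) = 2.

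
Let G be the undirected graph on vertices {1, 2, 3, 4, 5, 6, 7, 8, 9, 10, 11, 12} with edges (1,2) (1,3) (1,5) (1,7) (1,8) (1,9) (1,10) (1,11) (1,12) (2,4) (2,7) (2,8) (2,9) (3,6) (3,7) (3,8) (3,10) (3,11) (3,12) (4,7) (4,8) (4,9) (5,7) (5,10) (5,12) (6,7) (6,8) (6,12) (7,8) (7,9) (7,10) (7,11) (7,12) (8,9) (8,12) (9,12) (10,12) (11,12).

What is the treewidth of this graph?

4

A width-4 tree decomposition is:
Bags: B1 = {1, 2, 7, 8, 9}  B2 = {1, 7, 8, 9, 12}  B3 = {2, 4, 7, 8, 9}  B4 = {1, 3, 7, 8, 12}  B5 = {1, 3, 7, 10, 12}  B6 = {1, 3, 7, 11, 12}  B7 = {3, 6, 7, 8, 12}  B8 = {1, 5, 7, 10, 12}
Tree: B1–B2, B1–B3, B2–B4, B4–B5, B4–B6, B4–B7, B5–B8
The largest bag has 5 vertices, giving width 4; this decomposition certifies tw(G) ≤ 4. On the other hand G contains the 5-clique {1, 2, 7, 8, 9}. A clique must lie in a single bag of any decomposition, so no decomposition can have width below 4. Therefore the treewidth is 4.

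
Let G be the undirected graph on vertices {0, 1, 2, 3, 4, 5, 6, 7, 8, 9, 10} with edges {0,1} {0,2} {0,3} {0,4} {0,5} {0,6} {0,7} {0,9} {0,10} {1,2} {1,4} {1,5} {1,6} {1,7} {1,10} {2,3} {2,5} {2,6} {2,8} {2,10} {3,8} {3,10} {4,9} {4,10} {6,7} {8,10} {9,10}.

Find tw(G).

3

A width-3 tree decomposition is:
Bags: B1 = {0, 1, 2, 6}  B2 = {0, 1, 2, 5}  B3 = {0, 1, 2, 10}  B4 = {0, 1, 4, 10}  B5 = {0, 2, 3, 10}  B6 = {0, 1, 6, 7}  B7 = {0, 4, 9, 10}  B8 = {2, 3, 8, 10}
Tree: B1–B2, B2–B3, B3–B4, B3–B5, B1–B6, B4–B7, B5–B8
Each bag holds 4 vertices, so the decomposition has width 3, which upper-bounds the treewidth. Conversely, {0, 1, 2, 10} is a clique of size 4, and the vertices of any clique must share a bag in every tree decomposition; so some bag has ≥ 4 vertices and tw(G) ≥ 3. The upper and lower bounds meet at 3, so that is the treewidth.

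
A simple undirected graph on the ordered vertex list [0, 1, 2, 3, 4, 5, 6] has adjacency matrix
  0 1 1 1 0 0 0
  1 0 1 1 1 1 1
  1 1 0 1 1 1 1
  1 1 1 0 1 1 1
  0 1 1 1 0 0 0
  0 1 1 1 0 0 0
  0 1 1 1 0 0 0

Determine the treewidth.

3

A width-3 tree decomposition is:
Bags: B1 = {1, 2, 3, 5}  B2 = {1, 2, 3, 6}  B3 = {1, 2, 3, 4}  B4 = {0, 1, 2, 3}
Tree: B1–B2, B2–B3, B2–B4
Every bag has size at most 4, so the width is 4 − 1 = 3 and tw(G) ≤ 3. For the lower bound, the 4 vertices {0, 1, 2, 3} are pairwise adjacent, and any tree decomposition puts a clique entirely inside one bag — forcing width ≥ 3. Combining the bounds, tw(G) = 3.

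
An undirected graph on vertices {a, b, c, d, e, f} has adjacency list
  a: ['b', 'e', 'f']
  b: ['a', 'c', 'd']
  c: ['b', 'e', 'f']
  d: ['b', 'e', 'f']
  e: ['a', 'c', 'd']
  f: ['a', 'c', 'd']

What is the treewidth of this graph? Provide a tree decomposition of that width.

Treewidth 3.
One optimal decomposition is:
Bags: B1 = {b, d, e, f}  B2 = {b, c, e, f}  B3 = {a, b, e, f}
Tree: B1–B2, B2–B3

The largest bag has 4 vertices, giving width 3; this decomposition certifies tw(G) ≤ 3. For the lower bound: the 4 vertex sets {b,d}, {c,f}, {e}, {a} are disjoint, each induces a connected subgraph, and every pair is joined by at least one edge of G. Contracting each set to a single vertex therefore yields K_{4} as a minor, and since treewidth is minor-monotone, tw(G) ≥ tw(K_{4}) = 3. Therefore the treewidth is 3.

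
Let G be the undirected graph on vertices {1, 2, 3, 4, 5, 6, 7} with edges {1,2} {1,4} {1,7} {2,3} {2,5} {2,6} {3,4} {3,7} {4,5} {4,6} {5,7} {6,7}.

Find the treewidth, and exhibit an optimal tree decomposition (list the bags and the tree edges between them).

Each bag holds 4 vertices, so the decomposition has width 3, which upper-bounds the treewidth. For the lower bound: the 4 vertex sets {3,4}, {1,7}, {2}, {5} are disjoint, each induces a connected subgraph, and every pair is joined by at least one edge of G. Contracting each set to a single vertex therefore yields K_{4} as a minor, and since treewidth is minor-monotone, tw(G) ≥ tw(K_{4}) = 3. The upper and lower bounds meet at 3, so that is the treewidth.

Treewidth 3.
Bags: B1 = {2, 3, 4, 7}  B2 = {1, 2, 4, 7}  B3 = {2, 4, 5, 7}  B4 = {2, 4, 6, 7}
Tree: B1–B2, B2–B3, B3–B4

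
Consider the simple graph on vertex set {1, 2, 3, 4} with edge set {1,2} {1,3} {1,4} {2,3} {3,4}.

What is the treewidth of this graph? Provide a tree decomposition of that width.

Treewidth 2.
One such decomposition:
Bags: B1 = {1, 3, 4}  B2 = {1, 2, 3}
Tree: B1–B2

The largest bag has 3 vertices, giving width 2; this decomposition certifies tw(G) ≤ 2. For the lower bound, the 3 vertices {1, 2, 3} are pairwise adjacent, and any tree decomposition puts a clique entirely inside one bag — forcing width ≥ 2. Therefore the treewidth is 2.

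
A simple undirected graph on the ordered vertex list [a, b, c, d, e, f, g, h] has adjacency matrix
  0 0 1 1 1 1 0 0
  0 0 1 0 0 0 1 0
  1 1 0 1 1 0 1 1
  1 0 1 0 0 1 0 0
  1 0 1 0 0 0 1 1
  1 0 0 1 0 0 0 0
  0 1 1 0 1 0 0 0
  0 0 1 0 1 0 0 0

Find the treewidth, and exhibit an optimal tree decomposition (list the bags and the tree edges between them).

Treewidth 2.
Bags: B1 = {a, c, e}  B2 = {c, e, h}  B3 = {c, e, g}  B4 = {a, c, d}  B5 = {a, d, f}  B6 = {b, c, g}
Tree: B1–B2, B2–B3, B1–B4, B4–B5, B3–B6

Each bag holds 3 vertices, so the decomposition has width 2, which upper-bounds the treewidth. On the other hand G contains the 3-clique {a, c, d}. A clique must lie in a single bag of any decomposition, so no decomposition can have width below 2. Combining the bounds, tw(G) = 2.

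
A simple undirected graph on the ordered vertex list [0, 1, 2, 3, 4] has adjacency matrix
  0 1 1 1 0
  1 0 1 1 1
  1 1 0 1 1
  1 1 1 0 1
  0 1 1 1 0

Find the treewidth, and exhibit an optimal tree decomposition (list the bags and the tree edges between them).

Treewidth 3.
One optimal decomposition is:
Bags: B1 = {1, 2, 3, 4}  B2 = {0, 1, 2, 3}
Tree: B1–B2

Each bag holds 4 vertices, so the decomposition has width 3, which upper-bounds the treewidth. On the other hand G contains the 4-clique {0, 1, 2, 3}. A clique must lie in a single bag of any decomposition, so no decomposition can have width below 3. Therefore the treewidth is 3.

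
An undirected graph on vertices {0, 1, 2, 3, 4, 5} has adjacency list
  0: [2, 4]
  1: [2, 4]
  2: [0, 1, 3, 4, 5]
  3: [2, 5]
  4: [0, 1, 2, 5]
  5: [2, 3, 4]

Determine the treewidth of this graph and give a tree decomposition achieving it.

The largest bag has 3 vertices, giving width 2; this decomposition certifies tw(G) ≤ 2. For the lower bound, the 3 vertices {2, 3, 5} are pairwise adjacent, and any tree decomposition puts a clique entirely inside one bag — forcing width ≥ 2. Hence tw(G) = 2 exactly.

Treewidth 2.
Bags: B1 = {1, 2, 4}  B2 = {2, 4, 5}  B3 = {0, 2, 4}  B4 = {2, 3, 5}
Tree: B1–B2, B1–B3, B2–B4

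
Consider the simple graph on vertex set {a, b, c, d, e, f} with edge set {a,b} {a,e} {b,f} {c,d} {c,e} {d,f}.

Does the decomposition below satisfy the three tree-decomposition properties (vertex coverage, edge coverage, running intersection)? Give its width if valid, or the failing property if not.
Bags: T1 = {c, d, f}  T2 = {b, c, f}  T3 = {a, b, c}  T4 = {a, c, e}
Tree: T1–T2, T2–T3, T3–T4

Yes; width 2.

Vertex coverage: the bags together contain {a, b, c, d, e, f}, the full vertex set. Edge coverage: each edge of G has both endpoints in at least one bag. Running intersection: for every vertex, the bags containing it form a connected subtree. All three properties hold, so this is a valid tree decomposition of width max|bag| − 1 = 2, and hence tw(G) ≤ 2.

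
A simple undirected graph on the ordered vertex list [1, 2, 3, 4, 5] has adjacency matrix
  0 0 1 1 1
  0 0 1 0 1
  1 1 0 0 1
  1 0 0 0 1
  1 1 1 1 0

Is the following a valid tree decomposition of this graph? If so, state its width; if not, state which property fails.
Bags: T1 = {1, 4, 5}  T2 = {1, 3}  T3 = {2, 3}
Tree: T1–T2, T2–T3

A tree decomposition must satisfy three properties: every vertex lies in some bag; for every edge, both endpoints lie together in some bag; and for every vertex, the bags containing it form a connected subtree. Here edge (5,3) lies in no bag, so the decomposition is invalid.

No — edge (5,3) lies in no bag.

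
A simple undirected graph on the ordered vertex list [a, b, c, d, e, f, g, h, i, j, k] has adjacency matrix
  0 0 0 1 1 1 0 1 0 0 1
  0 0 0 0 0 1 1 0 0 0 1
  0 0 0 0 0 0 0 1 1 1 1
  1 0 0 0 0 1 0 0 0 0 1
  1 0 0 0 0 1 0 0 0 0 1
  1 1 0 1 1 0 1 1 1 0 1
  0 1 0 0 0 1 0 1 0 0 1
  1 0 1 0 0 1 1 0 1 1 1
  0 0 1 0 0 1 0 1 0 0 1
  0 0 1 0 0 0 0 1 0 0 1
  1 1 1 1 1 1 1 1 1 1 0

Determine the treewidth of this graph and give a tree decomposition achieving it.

Treewidth 3.
One optimal decomposition is:
Bags: B1 = {a, f, h, k}  B2 = {f, h, i, k}  B3 = {a, d, f, k}  B4 = {f, g, h, k}  B5 = {a, e, f, k}  B6 = {c, h, i, k}  B7 = {c, h, j, k}  B8 = {b, f, g, k}
Tree: B1–B2, B1–B3, B1–B4, B1–B5, B2–B6, B6–B7, B4–B8

Every bag has size at most 4, so the width is 4 − 1 = 3 and tw(G) ≤ 3. Conversely, {c, h, j, k} is a clique of size 4, and the vertices of any clique must share a bag in every tree decomposition; so some bag has ≥ 4 vertices and tw(G) ≥ 3. Hence tw(G) = 3 exactly.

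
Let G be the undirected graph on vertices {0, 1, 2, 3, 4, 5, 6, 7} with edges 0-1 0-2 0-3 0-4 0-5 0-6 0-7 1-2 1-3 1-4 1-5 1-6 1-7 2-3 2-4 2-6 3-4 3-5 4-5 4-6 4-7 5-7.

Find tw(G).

A width-4 tree decomposition is:
Bags: B1 = {0, 1, 3, 4, 5}  B2 = {0, 1, 2, 3, 4}  B3 = {0, 1, 4, 5, 7}  B4 = {0, 1, 2, 4, 6}
Tree: B1–B2, B1–B3, B2–B4
The largest bag has 5 vertices, giving width 4; this decomposition certifies tw(G) ≤ 4. For the lower bound, the 5 vertices {0, 1, 2, 3, 4} are pairwise adjacent, and any tree decomposition puts a clique entirely inside one bag — forcing width ≥ 4. Combining the bounds, tw(G) = 4.

4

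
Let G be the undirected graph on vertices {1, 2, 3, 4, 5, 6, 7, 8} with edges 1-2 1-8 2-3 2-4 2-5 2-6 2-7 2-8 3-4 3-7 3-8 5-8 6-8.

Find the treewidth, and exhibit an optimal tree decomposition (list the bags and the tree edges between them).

Treewidth 2.
Bags: B1 = {1, 2, 8}  B2 = {2, 6, 8}  B3 = {2, 3, 8}  B4 = {2, 3, 7}  B5 = {2, 5, 8}  B6 = {2, 3, 4}
Tree: B1–B2, B2–B3, B3–B4, B1–B5, B4–B6

Each bag holds 3 vertices, so the decomposition has width 2, which upper-bounds the treewidth. For the lower bound, the 3 vertices {1, 2, 8} are pairwise adjacent, and any tree decomposition puts a clique entirely inside one bag — forcing width ≥ 2. Hence tw(G) = 2 exactly.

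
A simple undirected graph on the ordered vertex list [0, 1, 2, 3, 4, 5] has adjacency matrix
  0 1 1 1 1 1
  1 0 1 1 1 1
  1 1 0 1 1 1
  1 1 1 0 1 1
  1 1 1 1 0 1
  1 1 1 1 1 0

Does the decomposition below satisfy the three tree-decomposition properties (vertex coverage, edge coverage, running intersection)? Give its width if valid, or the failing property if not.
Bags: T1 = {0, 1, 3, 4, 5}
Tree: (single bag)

A tree decomposition must satisfy three properties: every vertex lies in some bag; for every edge, both endpoints lie together in some bag; and for every vertex, the bags containing it form a connected subtree. Here vertex 2 appears in no bag, so the decomposition is invalid.

No — vertex 2 appears in no bag.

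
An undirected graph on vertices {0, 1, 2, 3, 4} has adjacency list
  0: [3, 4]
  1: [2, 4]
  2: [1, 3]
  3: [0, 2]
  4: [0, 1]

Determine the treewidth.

2

A width-2 tree decomposition is:
Bags: B1 = {1, 2, 4}  B2 = {0, 2, 4}  B3 = {0, 2, 3}
Tree: B1–B2, B2–B3
Every bag has size at most 3, so the width is 3 − 1 = 2 and tw(G) ≤ 2. Since 2–1–4–0–3–2 is a cycle in G, G is not acyclic. Forests are exactly the graphs of treewidth ≤ 1, so tw(G) ≥ 2. Hence tw(G) = 2 exactly.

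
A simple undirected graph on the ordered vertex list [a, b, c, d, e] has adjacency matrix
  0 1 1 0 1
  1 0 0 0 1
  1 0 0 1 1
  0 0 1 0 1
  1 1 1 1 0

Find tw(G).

A width-2 tree decomposition is:
Bags: B1 = {a, c, e}  B2 = {c, d, e}  B3 = {a, b, e}
Tree: B1–B2, B1–B3
Each bag holds 3 vertices, so the decomposition has width 2, which upper-bounds the treewidth. For the lower bound, the 3 vertices {c, d, e} are pairwise adjacent, and any tree decomposition puts a clique entirely inside one bag — forcing width ≥ 2. Combining the bounds, tw(G) = 2.

2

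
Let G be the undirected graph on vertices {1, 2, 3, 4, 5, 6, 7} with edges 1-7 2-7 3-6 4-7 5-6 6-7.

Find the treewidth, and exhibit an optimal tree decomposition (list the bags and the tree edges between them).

Every bag has size at most 2, so the width is 2 − 1 = 1 and tw(G) ≤ 1. Since G has at least one edge (e.g. 1–7), it is not an edgeless graph, so tw(G) ≥ 1. Therefore the treewidth is 1.

Treewidth 1.
One optimal decomposition is:
Bags: B1 = {1, 7}  B2 = {2, 7}  B3 = {6, 7}  B4 = {4, 7}  B5 = {5, 6}  B6 = {3, 6}
Tree: B1–B2, B1–B3, B3–B4, B3–B5, B3–B6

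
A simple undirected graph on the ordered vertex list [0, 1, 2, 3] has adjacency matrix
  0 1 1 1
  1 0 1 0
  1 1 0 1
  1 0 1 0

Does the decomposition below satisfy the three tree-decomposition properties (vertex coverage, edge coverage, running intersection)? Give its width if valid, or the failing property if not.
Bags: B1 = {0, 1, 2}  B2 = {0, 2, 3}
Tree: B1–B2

Yes; width 2.

Every vertex of G appears in some bag (union = {0, 1, 2, 3}); every edge is covered by a bag; and for each vertex v the set of bags containing v is connected in the bag tree. The decomposition is therefore valid. The largest bag has 3 vertices, so the width is 2.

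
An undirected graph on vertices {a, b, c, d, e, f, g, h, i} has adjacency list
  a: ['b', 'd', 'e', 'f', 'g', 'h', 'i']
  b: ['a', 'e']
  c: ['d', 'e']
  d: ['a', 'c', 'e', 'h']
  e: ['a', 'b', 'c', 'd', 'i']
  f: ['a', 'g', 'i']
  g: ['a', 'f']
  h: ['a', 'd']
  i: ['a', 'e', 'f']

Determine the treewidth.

2

A width-2 tree decomposition is:
Bags: B1 = {a, d, e}  B2 = {c, d, e}  B3 = {a, b, e}  B4 = {a, e, i}  B5 = {a, f, i}  B6 = {a, d, h}  B7 = {a, f, g}
Tree: B1–B2, B1–B3, B1–B4, B4–B5, B1–B6, B5–B7
Every bag has size at most 3, so the width is 3 − 1 = 2 and tw(G) ≤ 2. Conversely, {c, d, e} is a clique of size 3, and the vertices of any clique must share a bag in every tree decomposition; so some bag has ≥ 3 vertices and tw(G) ≥ 2. The upper and lower bounds meet at 2, so that is the treewidth.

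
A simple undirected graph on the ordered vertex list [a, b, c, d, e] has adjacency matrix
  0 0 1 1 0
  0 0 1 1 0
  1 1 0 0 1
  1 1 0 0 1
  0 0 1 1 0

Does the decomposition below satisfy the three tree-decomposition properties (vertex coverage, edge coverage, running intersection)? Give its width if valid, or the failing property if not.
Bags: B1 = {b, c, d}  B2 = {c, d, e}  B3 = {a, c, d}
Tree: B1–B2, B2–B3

Yes; width 2.

Checking the three conditions: (i) the bags cover all of {a, b, c, d, e}; (ii) for each edge, some bag contains both endpoints; (iii) the bags containing any fixed vertex form a subtree. All hold, so the decomposition is valid with width 3 − 1 = 2.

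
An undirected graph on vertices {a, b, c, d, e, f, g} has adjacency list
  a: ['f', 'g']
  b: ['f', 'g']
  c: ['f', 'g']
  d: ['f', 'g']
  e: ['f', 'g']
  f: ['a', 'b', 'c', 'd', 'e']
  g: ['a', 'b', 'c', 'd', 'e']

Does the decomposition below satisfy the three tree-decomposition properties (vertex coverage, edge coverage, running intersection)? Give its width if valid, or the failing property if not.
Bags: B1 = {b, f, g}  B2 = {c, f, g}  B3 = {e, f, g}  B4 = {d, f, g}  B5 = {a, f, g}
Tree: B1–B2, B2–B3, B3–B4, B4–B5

Yes; width 2.

Every vertex of G appears in some bag (union = {a, b, c, d, e, f, g}); every edge is covered by a bag; and for each vertex v the set of bags containing v is connected in the bag tree. The decomposition is therefore valid. The largest bag has 3 vertices, so the width is 2.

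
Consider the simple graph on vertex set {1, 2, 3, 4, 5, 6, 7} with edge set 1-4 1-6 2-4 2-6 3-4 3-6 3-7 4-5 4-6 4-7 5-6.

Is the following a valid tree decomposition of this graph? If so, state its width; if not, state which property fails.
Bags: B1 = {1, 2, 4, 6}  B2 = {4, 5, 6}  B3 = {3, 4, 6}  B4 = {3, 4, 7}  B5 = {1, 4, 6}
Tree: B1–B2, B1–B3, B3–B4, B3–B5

A tree decomposition must satisfy three properties: every vertex lies in some bag; for every edge, both endpoints lie together in some bag; and for every vertex, the bags containing it form a connected subtree. Here bags containing vertex 1 are not connected in the tree, so the decomposition is invalid.

No — bags containing vertex 1 are not connected in the tree.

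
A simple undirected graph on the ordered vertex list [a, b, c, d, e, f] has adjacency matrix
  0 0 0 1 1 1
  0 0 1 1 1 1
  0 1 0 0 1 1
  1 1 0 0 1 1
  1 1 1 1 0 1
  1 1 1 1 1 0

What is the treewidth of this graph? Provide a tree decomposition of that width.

Treewidth 3.
Bags: B1 = {a, d, e, f}  B2 = {b, d, e, f}  B3 = {b, c, e, f}
Tree: B1–B2, B2–B3

The largest bag has 4 vertices, giving width 3; this decomposition certifies tw(G) ≤ 3. For the lower bound, the 4 vertices {a, d, e, f} are pairwise adjacent, and any tree decomposition puts a clique entirely inside one bag — forcing width ≥ 3. Hence tw(G) = 3 exactly.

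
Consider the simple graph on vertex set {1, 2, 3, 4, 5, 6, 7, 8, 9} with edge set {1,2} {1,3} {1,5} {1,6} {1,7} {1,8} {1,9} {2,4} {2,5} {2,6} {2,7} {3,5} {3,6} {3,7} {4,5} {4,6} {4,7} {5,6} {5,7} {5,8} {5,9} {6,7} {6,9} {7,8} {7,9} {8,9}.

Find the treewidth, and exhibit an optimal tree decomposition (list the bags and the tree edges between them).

The largest bag has 5 vertices, giving width 4; this decomposition certifies tw(G) ≤ 4. For the lower bound, the 5 vertices {1, 5, 7, 8, 9} are pairwise adjacent, and any tree decomposition puts a clique entirely inside one bag — forcing width ≥ 4. Hence tw(G) = 4 exactly.

Treewidth 4.
One optimal decomposition is:
Bags: B1 = {1, 3, 5, 6, 7}  B2 = {1, 5, 6, 7, 9}  B3 = {1, 2, 5, 6, 7}  B4 = {2, 4, 5, 6, 7}  B5 = {1, 5, 7, 8, 9}
Tree: B1–B2, B2–B3, B3–B4, B2–B5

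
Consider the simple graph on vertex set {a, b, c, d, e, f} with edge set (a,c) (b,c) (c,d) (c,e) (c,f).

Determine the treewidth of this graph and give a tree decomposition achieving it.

The largest bag has 2 vertices, giving width 1; this decomposition certifies tw(G) ≤ 1. Since G has at least one edge (e.g. e–c), it is not an edgeless graph, so tw(G) ≥ 1. The upper and lower bounds meet at 1, so that is the treewidth.

Treewidth 1.
One such decomposition:
Bags: B1 = {c, e}  B2 = {b, c}  B3 = {a, c}  B4 = {c, f}  B5 = {c, d}
Tree: B1–B2, B2–B3, B2–B4, B2–B5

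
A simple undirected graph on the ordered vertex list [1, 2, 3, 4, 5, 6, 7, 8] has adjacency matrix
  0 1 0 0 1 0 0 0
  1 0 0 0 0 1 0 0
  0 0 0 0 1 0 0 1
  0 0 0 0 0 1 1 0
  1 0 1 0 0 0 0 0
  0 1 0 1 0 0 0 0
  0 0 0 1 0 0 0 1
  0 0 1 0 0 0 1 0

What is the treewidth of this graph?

2

A width-2 tree decomposition is:
Bags: B1 = {1, 2, 6}  B2 = {1, 5, 6}  B3 = {3, 5, 6}  B4 = {3, 6, 8}  B5 = {6, 7, 8}  B6 = {4, 6, 7}
Tree: B1–B2, B2–B3, B3–B4, B4–B5, B5–B6
The largest bag has 3 vertices, giving width 2; this decomposition certifies tw(G) ≤ 2. For the lower bound, G contains the cycle 6–2–1–5–3–8–7–4–6, so G is not a forest; only forests have treewidth ≤ 1, hence tw(G) ≥ 2. Therefore the treewidth is 2.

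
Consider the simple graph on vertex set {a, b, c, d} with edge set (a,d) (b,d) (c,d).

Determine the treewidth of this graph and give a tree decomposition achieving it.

Treewidth 1.
Bags: B1 = {c, d}  B2 = {b, d}  B3 = {a, d}
Tree: B1–B2, B2–B3

Every bag has size at most 2, so the width is 2 − 1 = 1 and tw(G) ≤ 1. Any graph with an edge has treewidth ≥ 1, and G has the edge c–d. The upper and lower bounds meet at 1, so that is the treewidth.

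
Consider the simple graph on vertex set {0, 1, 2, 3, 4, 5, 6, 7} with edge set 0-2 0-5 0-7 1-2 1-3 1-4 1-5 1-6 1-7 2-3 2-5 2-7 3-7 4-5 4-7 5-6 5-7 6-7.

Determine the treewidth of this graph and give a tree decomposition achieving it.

Every bag has size at most 4, so the width is 4 − 1 = 3 and tw(G) ≤ 3. Conversely, {0, 2, 5, 7} is a clique of size 4, and the vertices of any clique must share a bag in every tree decomposition; so some bag has ≥ 4 vertices and tw(G) ≥ 3. Therefore the treewidth is 3.

Treewidth 3.
One optimal decomposition is:
Bags: B1 = {1, 5, 6, 7}  B2 = {1, 2, 5, 7}  B3 = {0, 2, 5, 7}  B4 = {1, 4, 5, 7}  B5 = {1, 2, 3, 7}
Tree: B1–B2, B2–B3, B2–B4, B2–B5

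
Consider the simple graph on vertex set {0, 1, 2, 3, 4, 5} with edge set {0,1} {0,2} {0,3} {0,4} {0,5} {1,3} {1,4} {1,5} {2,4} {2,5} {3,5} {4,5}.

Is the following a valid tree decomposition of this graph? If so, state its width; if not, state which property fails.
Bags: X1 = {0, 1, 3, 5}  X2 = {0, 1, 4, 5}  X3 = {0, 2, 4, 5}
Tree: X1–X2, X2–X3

Every vertex of G appears in some bag (union = {0, 1, 2, 3, 4, 5}); every edge is covered by a bag; and for each vertex v the set of bags containing v is connected in the bag tree. The decomposition is therefore valid. The largest bag has 4 vertices, so the width is 3.

Yes; width 3.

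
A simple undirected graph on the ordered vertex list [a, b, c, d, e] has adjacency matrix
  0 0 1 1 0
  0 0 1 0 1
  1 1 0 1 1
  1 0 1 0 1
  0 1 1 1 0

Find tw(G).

A width-2 tree decomposition is:
Bags: B1 = {c, d, e}  B2 = {b, c, e}  B3 = {a, c, d}
Tree: B1–B2, B1–B3
Each bag holds 3 vertices, so the decomposition has width 2, which upper-bounds the treewidth. Conversely, {c, d, e} is a clique of size 3, and the vertices of any clique must share a bag in every tree decomposition; so some bag has ≥ 3 vertices and tw(G) ≥ 2. The upper and lower bounds meet at 2, so that is the treewidth.

2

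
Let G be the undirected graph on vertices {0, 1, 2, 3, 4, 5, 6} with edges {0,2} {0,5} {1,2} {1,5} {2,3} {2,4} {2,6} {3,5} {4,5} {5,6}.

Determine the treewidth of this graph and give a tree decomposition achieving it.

Every bag has size at most 3, so the width is 3 − 1 = 2 and tw(G) ≤ 2. The edges 5–4–2–0–5 form a cycle, so G is not a tree and its treewidth is at least 2. Combining the bounds, tw(G) = 2.

Treewidth 2.
Bags: B1 = {2, 4, 5}  B2 = {0, 2, 5}  B3 = {1, 2, 5}  B4 = {2, 5, 6}  B5 = {2, 3, 5}
Tree: B1–B2, B2–B3, B3–B4, B4–B5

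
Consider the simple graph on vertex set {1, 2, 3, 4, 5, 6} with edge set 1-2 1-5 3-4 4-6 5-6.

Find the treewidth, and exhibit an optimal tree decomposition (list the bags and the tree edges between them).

Every bag has size at most 2, so the width is 2 − 1 = 1 and tw(G) ≤ 1. Any graph with an edge has treewidth ≥ 1, and G has the edge 2–1. Hence tw(G) = 1 exactly.

Treewidth 1.
Bags: B1 = {1, 2}  B2 = {1, 5}  B3 = {5, 6}  B4 = {4, 6}  B5 = {3, 4}
Tree: B1–B2, B2–B3, B3–B4, B4–B5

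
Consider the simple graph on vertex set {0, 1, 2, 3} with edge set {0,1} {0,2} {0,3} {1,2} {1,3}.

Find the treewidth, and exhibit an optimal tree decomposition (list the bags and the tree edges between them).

Each bag holds 3 vertices, so the decomposition has width 2, which upper-bounds the treewidth. For the lower bound, the 3 vertices {0, 1, 2} are pairwise adjacent, and any tree decomposition puts a clique entirely inside one bag — forcing width ≥ 2. The upper and lower bounds meet at 2, so that is the treewidth.

Treewidth 2.
One such decomposition:
Bags: B1 = {0, 1, 3}  B2 = {0, 1, 2}
Tree: B1–B2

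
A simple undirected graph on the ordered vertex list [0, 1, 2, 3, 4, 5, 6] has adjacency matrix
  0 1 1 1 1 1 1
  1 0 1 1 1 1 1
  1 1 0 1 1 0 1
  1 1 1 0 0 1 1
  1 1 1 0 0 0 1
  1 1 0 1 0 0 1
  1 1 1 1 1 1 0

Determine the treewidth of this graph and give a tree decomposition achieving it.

Treewidth 4.
One optimal decomposition is:
Bags: B1 = {0, 1, 2, 4, 6}  B2 = {0, 1, 2, 3, 6}  B3 = {0, 1, 3, 5, 6}
Tree: B1–B2, B2–B3

The largest bag has 5 vertices, giving width 4; this decomposition certifies tw(G) ≤ 4. For the lower bound, the 5 vertices {0, 1, 2, 3, 6} are pairwise adjacent, and any tree decomposition puts a clique entirely inside one bag — forcing width ≥ 4. Therefore the treewidth is 4.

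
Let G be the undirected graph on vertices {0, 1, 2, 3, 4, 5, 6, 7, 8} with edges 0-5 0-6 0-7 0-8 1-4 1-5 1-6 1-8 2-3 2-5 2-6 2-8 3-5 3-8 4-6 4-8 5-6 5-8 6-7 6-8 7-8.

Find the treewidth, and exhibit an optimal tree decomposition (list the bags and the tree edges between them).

The largest bag has 4 vertices, giving width 3; this decomposition certifies tw(G) ≤ 3. Conversely, {2, 3, 5, 8} is a clique of size 4, and the vertices of any clique must share a bag in every tree decomposition; so some bag has ≥ 4 vertices and tw(G) ≥ 3. Therefore the treewidth is 3.

Treewidth 3.
Bags: B1 = {2, 5, 6, 8}  B2 = {0, 5, 6, 8}  B3 = {1, 5, 6, 8}  B4 = {1, 4, 6, 8}  B5 = {0, 6, 7, 8}  B6 = {2, 3, 5, 8}
Tree: B1–B2, B2–B3, B3–B4, B2–B5, B1–B6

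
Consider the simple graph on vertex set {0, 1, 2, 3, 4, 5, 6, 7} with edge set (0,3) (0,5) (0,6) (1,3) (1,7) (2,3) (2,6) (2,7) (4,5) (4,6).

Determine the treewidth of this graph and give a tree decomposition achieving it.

Treewidth 2.
One optimal decomposition is:
Bags: B1 = {0, 4, 5}  B2 = {0, 4, 6}  B3 = {0, 3, 6}  B4 = {2, 3, 6}  B5 = {1, 2, 3}  B6 = {1, 2, 7}
Tree: B1–B2, B2–B3, B3–B4, B4–B5, B5–B6

The largest bag has 3 vertices, giving width 2; this decomposition certifies tw(G) ≤ 2. The edges 5–4–6–0–5 form a cycle, so G is not a tree and its treewidth is at least 2. Therefore the treewidth is 2.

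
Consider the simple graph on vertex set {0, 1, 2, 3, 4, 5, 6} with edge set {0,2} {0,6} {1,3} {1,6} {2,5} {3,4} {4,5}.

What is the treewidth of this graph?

2

A width-2 tree decomposition is:
Bags: B1 = {0, 2, 5}  B2 = {0, 4, 5}  B3 = {0, 3, 4}  B4 = {0, 1, 3}  B5 = {0, 1, 6}
Tree: B1–B2, B2–B3, B3–B4, B4–B5
The largest bag has 3 vertices, giving width 2; this decomposition certifies tw(G) ≤ 2. Since 0–2–5–4–3–1–6–0 is a cycle in G, G is not acyclic. Forests are exactly the graphs of treewidth ≤ 1, so tw(G) ≥ 2. The upper and lower bounds meet at 2, so that is the treewidth.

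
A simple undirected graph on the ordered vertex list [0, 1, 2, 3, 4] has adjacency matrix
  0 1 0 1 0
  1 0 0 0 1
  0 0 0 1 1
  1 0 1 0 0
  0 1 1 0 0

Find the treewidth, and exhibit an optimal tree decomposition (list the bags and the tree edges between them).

Each bag holds 3 vertices, so the decomposition has width 2, which upper-bounds the treewidth. Since 4–2–3–0–1–4 is a cycle in G, G is not acyclic. Forests are exactly the graphs of treewidth ≤ 1, so tw(G) ≥ 2. The upper and lower bounds meet at 2, so that is the treewidth.

Treewidth 2.
One such decomposition:
Bags: B1 = {2, 3, 4}  B2 = {0, 3, 4}  B3 = {0, 1, 4}
Tree: B1–B2, B2–B3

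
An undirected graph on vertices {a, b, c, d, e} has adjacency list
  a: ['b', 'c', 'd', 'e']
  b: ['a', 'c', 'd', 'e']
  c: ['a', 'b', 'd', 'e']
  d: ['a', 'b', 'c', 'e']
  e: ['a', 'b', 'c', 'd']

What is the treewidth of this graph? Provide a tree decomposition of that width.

With just one bag of size 5, the width is 5 − 1 = 4, so tw(G) ≤ 4. On the other hand G contains the 5-clique {a, b, c, d, e}. A clique must lie in a single bag of any decomposition, so no decomposition can have width below 4. The upper and lower bounds meet at 4, so that is the treewidth.

Treewidth 4.
One optimal decomposition is:
Bags: B1 = {a, b, c, d, e}
Tree: (single bag)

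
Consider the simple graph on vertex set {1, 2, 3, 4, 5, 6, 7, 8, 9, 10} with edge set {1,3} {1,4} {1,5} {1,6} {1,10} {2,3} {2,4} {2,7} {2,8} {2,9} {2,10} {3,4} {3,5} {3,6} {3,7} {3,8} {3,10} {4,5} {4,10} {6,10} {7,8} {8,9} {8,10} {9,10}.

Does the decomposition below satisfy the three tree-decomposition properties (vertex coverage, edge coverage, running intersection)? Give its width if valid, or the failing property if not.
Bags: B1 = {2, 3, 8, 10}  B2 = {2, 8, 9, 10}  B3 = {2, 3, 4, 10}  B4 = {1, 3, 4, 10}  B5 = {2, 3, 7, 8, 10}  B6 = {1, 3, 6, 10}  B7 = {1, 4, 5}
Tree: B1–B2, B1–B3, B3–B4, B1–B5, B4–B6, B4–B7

A tree decomposition must satisfy three properties: every vertex lies in some bag; for every edge, both endpoints lie together in some bag; and for every vertex, the bags containing it form a connected subtree. Here edge (3,5) lies in no bag, so the decomposition is invalid.

No — edge (3,5) lies in no bag.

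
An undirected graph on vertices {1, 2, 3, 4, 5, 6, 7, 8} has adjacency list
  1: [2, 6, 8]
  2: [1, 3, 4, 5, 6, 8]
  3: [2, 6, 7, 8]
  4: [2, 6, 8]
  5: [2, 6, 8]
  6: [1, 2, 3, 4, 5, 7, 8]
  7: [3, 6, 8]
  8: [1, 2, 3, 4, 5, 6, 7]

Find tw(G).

A width-3 tree decomposition is:
Bags: B1 = {1, 2, 6, 8}  B2 = {2, 4, 6, 8}  B3 = {2, 3, 6, 8}  B4 = {2, 5, 6, 8}  B5 = {3, 6, 7, 8}
Tree: B1–B2, B1–B3, B2–B4, B3–B5
Every bag has size at most 4, so the width is 4 − 1 = 3 and tw(G) ≤ 3. Conversely, {1, 2, 6, 8} is a clique of size 4, and the vertices of any clique must share a bag in every tree decomposition; so some bag has ≥ 4 vertices and tw(G) ≥ 3. Hence tw(G) = 3 exactly.

3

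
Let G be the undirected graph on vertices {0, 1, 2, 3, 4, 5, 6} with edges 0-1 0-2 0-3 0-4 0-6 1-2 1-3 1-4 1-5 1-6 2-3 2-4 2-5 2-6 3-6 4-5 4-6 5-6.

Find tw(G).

A width-4 tree decomposition is:
Bags: B1 = {0, 1, 2, 3, 6}  B2 = {0, 1, 2, 4, 6}  B3 = {1, 2, 4, 5, 6}
Tree: B1–B2, B2–B3
The largest bag has 5 vertices, giving width 4; this decomposition certifies tw(G) ≤ 4. On the other hand G contains the 5-clique {0, 1, 2, 3, 6}. A clique must lie in a single bag of any decomposition, so no decomposition can have width below 4. Combining the bounds, tw(G) = 4.

4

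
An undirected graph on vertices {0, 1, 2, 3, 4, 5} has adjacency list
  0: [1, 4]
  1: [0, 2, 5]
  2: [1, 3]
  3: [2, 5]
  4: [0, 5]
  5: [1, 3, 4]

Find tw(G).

2

A width-2 tree decomposition is:
Bags: B1 = {0, 4, 5}  B2 = {0, 1, 5}  B3 = {1, 3, 5}  B4 = {1, 2, 3}
Tree: B1–B2, B2–B3, B3–B4
Each bag holds 3 vertices, so the decomposition has width 2, which upper-bounds the treewidth. For the lower bound, G contains the cycle 4–0–1–5–4, so G is not a forest; only forests have treewidth ≤ 1, hence tw(G) ≥ 2. Therefore the treewidth is 2.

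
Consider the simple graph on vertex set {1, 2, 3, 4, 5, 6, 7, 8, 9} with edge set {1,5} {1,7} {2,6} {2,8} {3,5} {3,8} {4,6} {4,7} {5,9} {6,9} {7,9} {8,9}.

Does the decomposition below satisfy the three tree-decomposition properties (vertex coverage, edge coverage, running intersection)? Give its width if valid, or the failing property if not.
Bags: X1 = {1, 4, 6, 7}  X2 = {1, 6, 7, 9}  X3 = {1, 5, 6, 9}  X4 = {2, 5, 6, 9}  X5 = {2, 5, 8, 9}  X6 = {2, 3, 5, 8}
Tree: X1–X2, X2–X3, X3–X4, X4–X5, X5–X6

Vertex coverage: the bags together contain {1, 2, 3, 4, 5, 6, 7, 8, 9}, the full vertex set. Edge coverage: each edge of G has both endpoints in at least one bag. Running intersection: for every vertex, the bags containing it form a connected subtree. All three properties hold, so this is a valid tree decomposition of width max|bag| − 1 = 3, and hence tw(G) ≤ 3.

Yes; width 3.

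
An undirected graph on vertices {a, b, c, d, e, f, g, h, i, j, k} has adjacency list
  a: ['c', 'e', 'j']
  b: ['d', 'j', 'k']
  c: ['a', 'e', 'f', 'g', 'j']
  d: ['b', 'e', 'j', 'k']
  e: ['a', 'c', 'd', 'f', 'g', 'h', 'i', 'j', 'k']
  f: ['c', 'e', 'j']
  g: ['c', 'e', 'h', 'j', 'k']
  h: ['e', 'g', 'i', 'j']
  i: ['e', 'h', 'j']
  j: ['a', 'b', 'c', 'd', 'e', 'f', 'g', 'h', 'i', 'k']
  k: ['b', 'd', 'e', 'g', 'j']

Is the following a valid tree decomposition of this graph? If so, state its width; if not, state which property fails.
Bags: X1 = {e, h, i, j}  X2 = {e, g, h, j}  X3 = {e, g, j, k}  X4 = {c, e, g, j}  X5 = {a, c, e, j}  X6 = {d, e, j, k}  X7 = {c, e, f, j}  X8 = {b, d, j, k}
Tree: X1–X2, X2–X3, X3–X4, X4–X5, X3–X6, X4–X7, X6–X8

Yes; width 3.

Every vertex of G appears in some bag (union = {a, b, c, d, e, f, g, h, i, j, k}); every edge is covered by a bag; and for each vertex v the set of bags containing v is connected in the bag tree. The decomposition is therefore valid. The largest bag has 4 vertices, so the width is 3.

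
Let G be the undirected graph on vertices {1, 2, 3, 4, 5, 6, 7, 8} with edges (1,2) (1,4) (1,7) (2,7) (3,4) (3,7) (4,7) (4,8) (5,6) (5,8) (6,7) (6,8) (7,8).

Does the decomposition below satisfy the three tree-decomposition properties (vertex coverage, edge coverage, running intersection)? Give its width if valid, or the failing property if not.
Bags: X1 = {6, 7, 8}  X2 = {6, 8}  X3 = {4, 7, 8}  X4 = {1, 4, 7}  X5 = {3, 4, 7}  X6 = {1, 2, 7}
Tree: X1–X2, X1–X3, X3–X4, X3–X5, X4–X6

A tree decomposition must satisfy three properties: every vertex lies in some bag; for every edge, both endpoints lie together in some bag; and for every vertex, the bags containing it form a connected subtree. Here vertex 5 appears in no bag, so the decomposition is invalid.

No — vertex 5 appears in no bag.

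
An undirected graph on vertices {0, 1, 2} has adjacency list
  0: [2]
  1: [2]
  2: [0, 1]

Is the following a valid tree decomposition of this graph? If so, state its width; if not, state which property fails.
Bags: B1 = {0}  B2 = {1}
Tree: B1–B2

A tree decomposition must satisfy three properties: every vertex lies in some bag; for every edge, both endpoints lie together in some bag; and for every vertex, the bags containing it form a connected subtree. Here vertex 2 appears in no bag, so the decomposition is invalid.

No — vertex 2 appears in no bag.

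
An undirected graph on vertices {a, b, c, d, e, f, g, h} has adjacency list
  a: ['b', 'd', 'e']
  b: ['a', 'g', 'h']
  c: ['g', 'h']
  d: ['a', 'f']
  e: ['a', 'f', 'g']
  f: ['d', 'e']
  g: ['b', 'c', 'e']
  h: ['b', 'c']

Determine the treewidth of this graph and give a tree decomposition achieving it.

Treewidth 2.
Bags: B1 = {b, c, h}  B2 = {b, c, g}  B3 = {a, b, g}  B4 = {a, e, g}  B5 = {a, d, e}  B6 = {d, e, f}
Tree: B1–B2, B2–B3, B3–B4, B4–B5, B5–B6

Every bag has size at most 3, so the width is 3 − 1 = 2 and tw(G) ≤ 2. The edges h–c–g–b–h form a cycle, so G is not a tree and its treewidth is at least 2. Combining the bounds, tw(G) = 2.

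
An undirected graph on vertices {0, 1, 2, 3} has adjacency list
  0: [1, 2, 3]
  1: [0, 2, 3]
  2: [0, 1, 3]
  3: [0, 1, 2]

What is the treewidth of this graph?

3

A width-3 tree decomposition is:
Bags: B1 = {0, 1, 2, 3}
Tree: (single bag)
A single bag containing all 4 vertices is trivially a valid decomposition of width 3. For the lower bound, the 4 vertices {0, 1, 2, 3} are pairwise adjacent, and any tree decomposition puts a clique entirely inside one bag — forcing width ≥ 3. Therefore the treewidth is 3.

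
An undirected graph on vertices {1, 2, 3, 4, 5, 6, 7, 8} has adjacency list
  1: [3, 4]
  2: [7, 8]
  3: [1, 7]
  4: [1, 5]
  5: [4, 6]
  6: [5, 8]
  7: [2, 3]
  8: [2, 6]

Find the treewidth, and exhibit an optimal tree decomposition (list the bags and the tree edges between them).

The largest bag has 3 vertices, giving width 2; this decomposition certifies tw(G) ≤ 2. For the lower bound, G contains the cycle 1–3–7–2–8–6–5–4–1, so G is not a forest; only forests have treewidth ≤ 1, hence tw(G) ≥ 2. Combining the bounds, tw(G) = 2.

Treewidth 2.
Bags: B1 = {1, 3, 7}  B2 = {1, 2, 7}  B3 = {1, 2, 8}  B4 = {1, 6, 8}  B5 = {1, 5, 6}  B6 = {1, 4, 5}
Tree: B1–B2, B2–B3, B3–B4, B4–B5, B5–B6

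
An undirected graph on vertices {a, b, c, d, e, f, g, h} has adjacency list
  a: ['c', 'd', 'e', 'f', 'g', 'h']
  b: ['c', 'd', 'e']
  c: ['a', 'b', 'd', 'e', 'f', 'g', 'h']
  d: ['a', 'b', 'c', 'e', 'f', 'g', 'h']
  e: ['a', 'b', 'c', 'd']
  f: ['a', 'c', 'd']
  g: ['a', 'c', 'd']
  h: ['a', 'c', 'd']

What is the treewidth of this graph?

A width-3 tree decomposition is:
Bags: B1 = {a, c, d, f}  B2 = {a, c, d, g}  B3 = {a, c, d, h}  B4 = {a, c, d, e}  B5 = {b, c, d, e}
Tree: B1–B2, B1–B3, B1–B4, B4–B5
Every bag has size at most 4, so the width is 4 − 1 = 3 and tw(G) ≤ 3. Conversely, {a, c, d, g} is a clique of size 4, and the vertices of any clique must share a bag in every tree decomposition; so some bag has ≥ 4 vertices and tw(G) ≥ 3. Hence tw(G) = 3 exactly.

3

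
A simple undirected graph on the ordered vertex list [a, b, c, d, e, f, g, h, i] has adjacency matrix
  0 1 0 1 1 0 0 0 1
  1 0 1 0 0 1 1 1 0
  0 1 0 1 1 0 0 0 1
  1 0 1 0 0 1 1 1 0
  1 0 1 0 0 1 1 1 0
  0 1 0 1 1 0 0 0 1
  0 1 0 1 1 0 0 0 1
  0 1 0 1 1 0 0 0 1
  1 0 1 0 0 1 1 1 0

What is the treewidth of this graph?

4

A width-4 tree decomposition is:
Bags: B1 = {b, c, d, e, i}  B2 = {a, b, d, e, i}  B3 = {b, d, e, f, i}  B4 = {b, d, e, g, i}  B5 = {b, d, e, h, i}
Tree: B1–B2, B2–B3, B3–B4, B4–B5
The largest bag has 5 vertices, giving width 4; this decomposition certifies tw(G) ≤ 4. For the lower bound: the 5 vertex sets {c,d}, {a,i}, {b,f}, {e}, {g} are disjoint, each induces a connected subgraph, and every pair is joined by at least one edge of G. Contracting each set to a single vertex therefore yields K_{5} as a minor, and since treewidth is minor-monotone, tw(G) ≥ tw(K_{5}) = 4. Combining the bounds, tw(G) = 4.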